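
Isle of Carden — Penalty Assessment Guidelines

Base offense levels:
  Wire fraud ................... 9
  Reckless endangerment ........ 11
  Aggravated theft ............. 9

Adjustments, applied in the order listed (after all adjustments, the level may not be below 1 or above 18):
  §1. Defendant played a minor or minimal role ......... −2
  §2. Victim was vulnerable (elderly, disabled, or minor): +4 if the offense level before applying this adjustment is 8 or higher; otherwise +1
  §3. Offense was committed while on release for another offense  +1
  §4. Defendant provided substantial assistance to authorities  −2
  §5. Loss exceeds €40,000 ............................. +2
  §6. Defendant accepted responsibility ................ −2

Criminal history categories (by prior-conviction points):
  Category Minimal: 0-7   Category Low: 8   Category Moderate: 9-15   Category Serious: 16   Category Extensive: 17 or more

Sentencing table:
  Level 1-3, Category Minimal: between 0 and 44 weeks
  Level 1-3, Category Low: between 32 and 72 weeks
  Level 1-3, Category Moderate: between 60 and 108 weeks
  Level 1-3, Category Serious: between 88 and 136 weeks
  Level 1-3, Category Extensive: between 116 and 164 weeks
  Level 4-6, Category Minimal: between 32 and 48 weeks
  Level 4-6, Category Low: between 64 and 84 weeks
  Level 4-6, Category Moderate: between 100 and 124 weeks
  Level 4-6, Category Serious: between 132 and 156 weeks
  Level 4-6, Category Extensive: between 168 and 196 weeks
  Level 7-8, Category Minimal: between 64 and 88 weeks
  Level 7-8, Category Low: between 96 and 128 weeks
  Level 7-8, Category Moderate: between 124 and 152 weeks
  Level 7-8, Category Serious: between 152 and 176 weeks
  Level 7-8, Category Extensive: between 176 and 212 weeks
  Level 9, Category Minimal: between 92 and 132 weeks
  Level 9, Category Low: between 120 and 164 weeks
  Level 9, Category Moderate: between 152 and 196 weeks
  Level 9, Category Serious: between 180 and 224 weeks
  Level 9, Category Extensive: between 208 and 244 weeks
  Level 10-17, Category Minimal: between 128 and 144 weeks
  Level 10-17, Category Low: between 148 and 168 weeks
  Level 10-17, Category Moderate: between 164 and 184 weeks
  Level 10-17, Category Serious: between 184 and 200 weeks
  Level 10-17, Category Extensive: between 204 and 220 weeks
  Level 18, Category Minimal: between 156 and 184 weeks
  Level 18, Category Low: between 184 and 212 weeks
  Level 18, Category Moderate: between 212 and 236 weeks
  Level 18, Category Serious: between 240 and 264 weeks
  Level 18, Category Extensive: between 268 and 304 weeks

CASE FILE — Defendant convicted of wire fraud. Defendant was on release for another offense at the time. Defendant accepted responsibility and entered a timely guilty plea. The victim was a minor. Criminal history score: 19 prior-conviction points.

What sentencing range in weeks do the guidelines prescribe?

Base offense level for wire fraud: 9.
§2 applies (level before this adjustment is 9 ≥ 8, so +4): 9 + 4 = 13.
§3 applies: 13 + 1 = 14.
§4 does not apply.
§5 does not apply.
§6 applies: 14 − 2 = 12.
Final offense level: 12.
Criminal history: 19 prior points → Category Extensive (17+).
Level 12 falls in the 10-17 band.
Grid: Level 10-17 × Category Extensive = 204-220 weeks.

204-220 weeks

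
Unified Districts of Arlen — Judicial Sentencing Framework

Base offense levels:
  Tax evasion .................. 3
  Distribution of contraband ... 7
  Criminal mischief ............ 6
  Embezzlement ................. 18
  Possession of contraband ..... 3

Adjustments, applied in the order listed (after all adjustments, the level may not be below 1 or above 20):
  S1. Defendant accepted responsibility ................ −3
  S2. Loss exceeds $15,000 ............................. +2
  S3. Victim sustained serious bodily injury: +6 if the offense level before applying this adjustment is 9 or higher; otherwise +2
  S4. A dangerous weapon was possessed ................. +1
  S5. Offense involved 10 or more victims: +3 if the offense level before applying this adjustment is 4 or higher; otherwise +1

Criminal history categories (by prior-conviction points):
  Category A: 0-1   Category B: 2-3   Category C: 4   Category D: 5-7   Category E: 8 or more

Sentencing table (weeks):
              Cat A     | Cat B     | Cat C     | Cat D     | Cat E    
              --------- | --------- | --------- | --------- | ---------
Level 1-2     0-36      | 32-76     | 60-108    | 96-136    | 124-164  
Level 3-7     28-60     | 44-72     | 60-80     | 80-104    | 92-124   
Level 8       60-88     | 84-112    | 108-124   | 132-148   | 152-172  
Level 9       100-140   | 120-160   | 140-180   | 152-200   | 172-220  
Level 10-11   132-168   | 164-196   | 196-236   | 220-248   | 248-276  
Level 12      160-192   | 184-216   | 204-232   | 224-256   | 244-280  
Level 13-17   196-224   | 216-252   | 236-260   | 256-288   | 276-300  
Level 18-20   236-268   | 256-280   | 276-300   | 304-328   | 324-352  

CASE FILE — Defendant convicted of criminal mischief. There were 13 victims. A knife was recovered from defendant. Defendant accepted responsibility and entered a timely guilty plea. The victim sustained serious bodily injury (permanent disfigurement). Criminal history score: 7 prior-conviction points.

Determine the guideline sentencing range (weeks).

Base offense level for criminal mischief: 6.
S1 applies: 6 − 3 = 3.
S3 applies (level before this adjustment is 3 < 9, so +2): 3 + 2 = 5.
S4 applies: 5 + 1 = 6.
S5 applies (level before this adjustment is 6 ≥ 4, so +3): 6 + 3 = 9.
Final offense level: 9.
Criminal history: 7 prior points → Category D (5-7).
Level 9 falls in the 9 band.
Grid: Level 9 × Category D = 152-200 weeks.

152-200 weeks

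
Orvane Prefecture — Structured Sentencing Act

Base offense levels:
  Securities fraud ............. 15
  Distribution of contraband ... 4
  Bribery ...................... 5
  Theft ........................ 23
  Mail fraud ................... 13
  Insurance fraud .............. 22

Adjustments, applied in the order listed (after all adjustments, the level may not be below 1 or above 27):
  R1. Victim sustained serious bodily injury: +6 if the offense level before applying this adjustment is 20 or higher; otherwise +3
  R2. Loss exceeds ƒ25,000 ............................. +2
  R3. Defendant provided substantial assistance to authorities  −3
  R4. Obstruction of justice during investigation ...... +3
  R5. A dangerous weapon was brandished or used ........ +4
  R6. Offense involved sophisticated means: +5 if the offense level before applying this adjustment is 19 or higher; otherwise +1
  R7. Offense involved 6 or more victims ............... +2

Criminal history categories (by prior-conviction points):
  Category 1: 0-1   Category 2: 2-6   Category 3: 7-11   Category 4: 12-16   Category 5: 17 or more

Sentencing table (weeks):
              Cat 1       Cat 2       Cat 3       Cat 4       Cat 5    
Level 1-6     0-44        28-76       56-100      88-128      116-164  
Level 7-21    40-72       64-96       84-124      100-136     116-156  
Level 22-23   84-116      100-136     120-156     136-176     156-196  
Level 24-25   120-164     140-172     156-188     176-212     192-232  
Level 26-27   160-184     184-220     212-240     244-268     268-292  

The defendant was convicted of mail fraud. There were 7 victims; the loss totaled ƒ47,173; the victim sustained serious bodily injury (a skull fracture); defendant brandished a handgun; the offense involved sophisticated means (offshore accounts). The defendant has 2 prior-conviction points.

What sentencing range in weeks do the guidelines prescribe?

184-220 weeks

Base offense level for mail fraud: 13.
R1 applies (level before this adjustment is 13 < 20, so +3): 13 + 3 = 16.
R2 applies: 16 + 2 = 18.
R3 does not apply.
R5 applies: 18 + 4 = 22.
R6 applies (level before this adjustment is 22 ≥ 19, so +5): 22 + 5 = 27.
R7 applies: 27 + 2 = 29.
Level 29 exceeds the maximum of 27; capped at 27.
Final offense level: 27.
Criminal history: 2 prior points → Category 2 (2-6).
Level 27 falls in the 26-27 band.
Grid: Level 26-27 × Category 2 = 184-220 weeks.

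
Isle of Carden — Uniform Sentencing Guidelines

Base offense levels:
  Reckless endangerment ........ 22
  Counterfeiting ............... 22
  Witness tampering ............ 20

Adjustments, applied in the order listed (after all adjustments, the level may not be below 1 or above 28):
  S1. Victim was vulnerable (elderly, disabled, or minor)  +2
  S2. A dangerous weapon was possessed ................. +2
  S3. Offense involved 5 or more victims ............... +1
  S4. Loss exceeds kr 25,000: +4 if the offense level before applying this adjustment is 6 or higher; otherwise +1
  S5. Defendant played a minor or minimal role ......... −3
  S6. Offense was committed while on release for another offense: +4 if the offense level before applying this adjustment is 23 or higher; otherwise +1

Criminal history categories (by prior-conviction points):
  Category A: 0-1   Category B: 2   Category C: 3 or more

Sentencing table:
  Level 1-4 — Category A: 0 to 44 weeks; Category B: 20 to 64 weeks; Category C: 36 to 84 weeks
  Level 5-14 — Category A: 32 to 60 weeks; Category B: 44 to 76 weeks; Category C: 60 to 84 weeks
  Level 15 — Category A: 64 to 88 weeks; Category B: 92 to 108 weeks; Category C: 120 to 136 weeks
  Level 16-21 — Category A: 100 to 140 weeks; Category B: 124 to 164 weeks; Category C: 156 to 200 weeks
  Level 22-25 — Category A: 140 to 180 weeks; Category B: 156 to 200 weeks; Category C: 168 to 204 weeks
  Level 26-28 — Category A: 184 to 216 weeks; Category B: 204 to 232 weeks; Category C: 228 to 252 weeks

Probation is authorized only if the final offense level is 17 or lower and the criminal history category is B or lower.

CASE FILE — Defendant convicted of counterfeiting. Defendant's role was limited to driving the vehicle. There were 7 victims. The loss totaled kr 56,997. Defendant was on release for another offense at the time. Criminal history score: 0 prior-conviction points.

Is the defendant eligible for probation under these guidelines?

No

Base offense level for counterfeiting: 22.
S1 does not apply.
S3 applies: 22 + 1 = 23.
S4 applies (level before this adjustment is 23 ≥ 6, so +4): 23 + 4 = 27.
S5 applies: 27 − 3 = 24.
S6 applies (level before this adjustment is 24 ≥ 23, so +4): 24 + 4 = 28.
Final offense level: 28.
Criminal history: 0 prior points → Category A (0-1).
Level 28 falls in the 26-28 band.
Grid: Level 26-28 × Category A = 184-216 weeks.
Probation check: level 28 > 17 and category A ≤ B → not eligible.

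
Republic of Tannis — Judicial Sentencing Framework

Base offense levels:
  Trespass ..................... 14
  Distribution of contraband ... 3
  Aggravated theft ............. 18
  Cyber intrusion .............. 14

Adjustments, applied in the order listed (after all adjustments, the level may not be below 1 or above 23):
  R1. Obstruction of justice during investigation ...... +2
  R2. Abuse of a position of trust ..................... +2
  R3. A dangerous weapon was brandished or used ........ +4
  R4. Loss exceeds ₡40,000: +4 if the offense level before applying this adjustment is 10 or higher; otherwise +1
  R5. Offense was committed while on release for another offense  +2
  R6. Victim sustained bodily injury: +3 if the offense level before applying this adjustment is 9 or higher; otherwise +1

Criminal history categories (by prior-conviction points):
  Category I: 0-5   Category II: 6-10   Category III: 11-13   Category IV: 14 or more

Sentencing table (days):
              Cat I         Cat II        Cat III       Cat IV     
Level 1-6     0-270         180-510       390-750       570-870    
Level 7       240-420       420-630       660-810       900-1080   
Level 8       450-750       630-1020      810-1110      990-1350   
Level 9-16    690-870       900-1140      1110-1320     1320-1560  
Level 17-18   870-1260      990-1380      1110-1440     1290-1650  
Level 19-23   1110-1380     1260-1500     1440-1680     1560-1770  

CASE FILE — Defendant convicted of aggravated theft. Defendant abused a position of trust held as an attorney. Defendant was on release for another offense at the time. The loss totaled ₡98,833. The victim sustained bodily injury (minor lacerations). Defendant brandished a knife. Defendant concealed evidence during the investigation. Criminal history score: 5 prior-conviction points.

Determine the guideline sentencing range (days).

Base offense level for aggravated theft: 18.
R1 applies: 18 + 2 = 20.
R2 applies: 20 + 2 = 22.
R3 applies: 22 + 4 = 26.
R4 applies (level before this adjustment is 26 ≥ 10, so +4): 26 + 4 = 30.
R5 applies: 30 + 2 = 32.
R6 applies (level before this adjustment is 32 ≥ 9, so +3): 32 + 3 = 35.
Level 35 exceeds the maximum of 23; capped at 23.
Final offense level: 23.
Criminal history: 5 prior points → Category I (0-5).
Level 23 falls in the 19-23 band.
Grid: Level 19-23 × Category I = 1110-1380 days.

1110-1380 days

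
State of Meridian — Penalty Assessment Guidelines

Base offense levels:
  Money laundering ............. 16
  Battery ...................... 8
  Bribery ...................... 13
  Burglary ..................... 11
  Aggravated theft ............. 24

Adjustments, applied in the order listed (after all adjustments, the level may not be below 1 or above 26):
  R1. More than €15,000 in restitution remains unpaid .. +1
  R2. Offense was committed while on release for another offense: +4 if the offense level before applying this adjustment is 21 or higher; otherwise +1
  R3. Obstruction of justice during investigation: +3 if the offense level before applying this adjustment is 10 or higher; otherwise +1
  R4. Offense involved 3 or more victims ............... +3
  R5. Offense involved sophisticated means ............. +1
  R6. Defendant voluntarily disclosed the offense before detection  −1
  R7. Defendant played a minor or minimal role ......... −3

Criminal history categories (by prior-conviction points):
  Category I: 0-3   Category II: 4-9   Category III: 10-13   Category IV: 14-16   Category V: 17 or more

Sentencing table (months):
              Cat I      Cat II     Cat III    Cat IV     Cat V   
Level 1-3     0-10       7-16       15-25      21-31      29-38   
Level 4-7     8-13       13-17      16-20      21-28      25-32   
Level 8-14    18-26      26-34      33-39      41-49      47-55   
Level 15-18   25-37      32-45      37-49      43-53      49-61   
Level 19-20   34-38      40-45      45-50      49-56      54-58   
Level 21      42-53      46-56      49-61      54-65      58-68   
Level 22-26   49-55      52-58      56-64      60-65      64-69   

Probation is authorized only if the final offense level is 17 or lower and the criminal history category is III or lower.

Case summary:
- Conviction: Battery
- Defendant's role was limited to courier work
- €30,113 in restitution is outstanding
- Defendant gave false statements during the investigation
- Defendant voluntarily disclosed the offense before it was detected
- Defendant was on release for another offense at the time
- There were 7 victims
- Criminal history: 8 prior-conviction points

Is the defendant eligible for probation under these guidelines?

Base offense level for battery: 8.
R1 applies: 8 + 1 = 9.
R2 applies (level before this adjustment is 9 < 21, so +1): 9 + 1 = 10.
R3 applies (level before this adjustment is 10 ≥ 10, so +3): 10 + 3 = 13.
R4 applies: 13 + 3 = 16.
R6 applies: 16 − 1 = 15.
R7 applies: 15 − 3 = 12.
Final offense level: 12.
Criminal history: 8 prior points → Category II (4-9).
Level 12 falls in the 8-14 band.
Grid: Level 8-14 × Category II = 26-34 months.
Probation check: level 12 ≤ 17 and category II ≤ III → eligible.

Yes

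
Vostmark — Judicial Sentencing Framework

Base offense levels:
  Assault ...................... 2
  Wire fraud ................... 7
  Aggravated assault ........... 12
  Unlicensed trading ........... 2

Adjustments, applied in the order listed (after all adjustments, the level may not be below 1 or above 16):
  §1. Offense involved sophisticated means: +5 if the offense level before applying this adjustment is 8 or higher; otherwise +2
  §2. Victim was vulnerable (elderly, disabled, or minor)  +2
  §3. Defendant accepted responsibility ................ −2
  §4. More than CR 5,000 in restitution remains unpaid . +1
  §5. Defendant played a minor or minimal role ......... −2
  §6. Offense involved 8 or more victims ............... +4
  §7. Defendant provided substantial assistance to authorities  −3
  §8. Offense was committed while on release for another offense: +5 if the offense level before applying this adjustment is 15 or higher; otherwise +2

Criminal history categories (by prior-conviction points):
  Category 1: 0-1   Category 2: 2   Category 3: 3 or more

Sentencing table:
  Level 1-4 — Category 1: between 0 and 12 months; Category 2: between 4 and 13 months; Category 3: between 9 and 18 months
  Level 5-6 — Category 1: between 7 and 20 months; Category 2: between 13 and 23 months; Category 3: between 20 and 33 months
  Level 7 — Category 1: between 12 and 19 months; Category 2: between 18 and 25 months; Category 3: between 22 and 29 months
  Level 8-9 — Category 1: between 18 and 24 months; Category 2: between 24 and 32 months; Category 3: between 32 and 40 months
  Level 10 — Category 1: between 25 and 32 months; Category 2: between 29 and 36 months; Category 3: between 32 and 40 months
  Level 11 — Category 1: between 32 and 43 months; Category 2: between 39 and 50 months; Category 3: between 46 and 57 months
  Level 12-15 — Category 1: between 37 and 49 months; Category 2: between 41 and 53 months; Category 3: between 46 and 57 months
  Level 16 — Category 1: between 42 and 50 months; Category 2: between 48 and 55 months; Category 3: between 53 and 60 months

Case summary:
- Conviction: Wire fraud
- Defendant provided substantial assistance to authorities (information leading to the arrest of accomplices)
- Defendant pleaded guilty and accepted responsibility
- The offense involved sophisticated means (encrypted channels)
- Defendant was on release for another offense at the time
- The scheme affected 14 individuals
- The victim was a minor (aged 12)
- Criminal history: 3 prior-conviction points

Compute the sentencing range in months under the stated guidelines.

46-57 months

Base offense level for wire fraud: 7.
§1 applies (level before this adjustment is 7 < 8, so +2): 7 + 2 = 9.
§2 applies: 9 + 2 = 11.
§3 applies: 11 − 2 = 9.
§5 does not apply.
§6 applies: 9 + 4 = 13.
§7 applies: 13 − 3 = 10.
§8 applies (level before this adjustment is 10 < 15, so +2): 10 + 2 = 12.
Final offense level: 12.
Criminal history: 3 prior points → Category 3 (3+).
Level 12 falls in the 12-15 band.
Grid: Level 12-15 × Category 3 = 46-57 months.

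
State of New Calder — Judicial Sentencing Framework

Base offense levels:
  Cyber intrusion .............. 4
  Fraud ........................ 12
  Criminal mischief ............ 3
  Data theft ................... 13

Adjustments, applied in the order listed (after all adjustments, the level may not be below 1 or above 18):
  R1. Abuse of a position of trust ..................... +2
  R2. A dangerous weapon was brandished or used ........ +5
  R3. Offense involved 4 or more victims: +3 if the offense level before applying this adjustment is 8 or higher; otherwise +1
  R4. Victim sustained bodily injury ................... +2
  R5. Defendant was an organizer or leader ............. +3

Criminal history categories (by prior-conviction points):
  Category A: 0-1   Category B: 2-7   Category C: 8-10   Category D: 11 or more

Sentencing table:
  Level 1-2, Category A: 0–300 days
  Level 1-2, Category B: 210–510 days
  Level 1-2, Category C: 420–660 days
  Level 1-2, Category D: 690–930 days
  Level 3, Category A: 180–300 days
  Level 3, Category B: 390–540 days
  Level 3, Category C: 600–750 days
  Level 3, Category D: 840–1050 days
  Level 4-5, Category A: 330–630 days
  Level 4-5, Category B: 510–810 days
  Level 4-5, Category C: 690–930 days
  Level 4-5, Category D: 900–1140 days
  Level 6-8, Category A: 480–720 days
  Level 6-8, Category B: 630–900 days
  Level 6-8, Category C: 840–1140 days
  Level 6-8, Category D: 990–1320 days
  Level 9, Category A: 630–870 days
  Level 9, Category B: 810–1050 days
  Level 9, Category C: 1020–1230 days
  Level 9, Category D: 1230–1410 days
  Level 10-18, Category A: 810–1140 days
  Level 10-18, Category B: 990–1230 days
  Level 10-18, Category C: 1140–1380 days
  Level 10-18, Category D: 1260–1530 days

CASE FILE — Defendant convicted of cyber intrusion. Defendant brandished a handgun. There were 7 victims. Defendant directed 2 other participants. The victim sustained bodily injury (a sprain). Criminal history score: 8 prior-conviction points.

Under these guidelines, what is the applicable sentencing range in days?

1140-1380 days

Base offense level for cyber intrusion: 4.
R2 applies: 4 + 5 = 9.
R3 applies (level before this adjustment is 9 ≥ 8, so +3): 9 + 3 = 12.
R4 applies: 12 + 2 = 14.
R5 applies: 14 + 3 = 17.
Final offense level: 17.
Criminal history: 8 prior points → Category C (8-10).
Level 17 falls in the 10-18 band.
Grid: Level 10-18 × Category C = 1140-1380 days.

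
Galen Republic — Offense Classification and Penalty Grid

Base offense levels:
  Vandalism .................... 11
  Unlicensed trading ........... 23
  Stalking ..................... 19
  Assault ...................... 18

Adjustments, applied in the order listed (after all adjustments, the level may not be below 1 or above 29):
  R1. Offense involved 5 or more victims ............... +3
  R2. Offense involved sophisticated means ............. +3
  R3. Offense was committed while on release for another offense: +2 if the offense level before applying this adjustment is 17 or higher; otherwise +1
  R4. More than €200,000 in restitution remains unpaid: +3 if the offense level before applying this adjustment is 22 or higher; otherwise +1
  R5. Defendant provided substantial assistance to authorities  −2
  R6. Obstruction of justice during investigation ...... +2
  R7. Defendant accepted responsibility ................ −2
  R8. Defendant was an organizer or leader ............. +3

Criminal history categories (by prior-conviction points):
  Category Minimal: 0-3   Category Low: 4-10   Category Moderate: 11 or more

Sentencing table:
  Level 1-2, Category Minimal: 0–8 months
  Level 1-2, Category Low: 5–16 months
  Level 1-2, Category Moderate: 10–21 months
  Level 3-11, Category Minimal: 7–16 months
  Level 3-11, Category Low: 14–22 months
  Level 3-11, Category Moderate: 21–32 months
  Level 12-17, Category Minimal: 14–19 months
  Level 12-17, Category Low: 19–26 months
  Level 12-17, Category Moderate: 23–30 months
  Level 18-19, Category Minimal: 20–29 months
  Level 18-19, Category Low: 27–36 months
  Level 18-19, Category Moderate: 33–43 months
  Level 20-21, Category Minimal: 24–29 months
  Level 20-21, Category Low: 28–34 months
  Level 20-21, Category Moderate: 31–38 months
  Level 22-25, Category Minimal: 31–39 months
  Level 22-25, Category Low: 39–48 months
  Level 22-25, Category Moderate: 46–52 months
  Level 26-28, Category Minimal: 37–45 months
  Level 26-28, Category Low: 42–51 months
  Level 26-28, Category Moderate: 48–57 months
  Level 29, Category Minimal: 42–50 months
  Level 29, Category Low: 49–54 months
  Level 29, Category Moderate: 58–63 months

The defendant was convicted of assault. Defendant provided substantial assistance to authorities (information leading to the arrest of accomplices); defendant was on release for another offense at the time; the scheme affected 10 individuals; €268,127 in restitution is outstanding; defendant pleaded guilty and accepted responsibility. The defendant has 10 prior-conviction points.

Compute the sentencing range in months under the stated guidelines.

Base offense level for assault: 18.
R1 applies: 18 + 3 = 21.
R3 applies (level before this adjustment is 21 ≥ 17, so +2): 21 + 2 = 23.
R4 applies (level before this adjustment is 23 ≥ 22, so +3): 23 + 3 = 26.
R5 applies: 26 − 2 = 24.
R6 does not apply.
R7 applies: 24 − 2 = 22.
R8 does not apply.
Final offense level: 22.
Criminal history: 10 prior points → Category Low (4-10).
Level 22 falls in the 22-25 band.
Grid: Level 22-25 × Category Low = 39-48 months.

39-48 months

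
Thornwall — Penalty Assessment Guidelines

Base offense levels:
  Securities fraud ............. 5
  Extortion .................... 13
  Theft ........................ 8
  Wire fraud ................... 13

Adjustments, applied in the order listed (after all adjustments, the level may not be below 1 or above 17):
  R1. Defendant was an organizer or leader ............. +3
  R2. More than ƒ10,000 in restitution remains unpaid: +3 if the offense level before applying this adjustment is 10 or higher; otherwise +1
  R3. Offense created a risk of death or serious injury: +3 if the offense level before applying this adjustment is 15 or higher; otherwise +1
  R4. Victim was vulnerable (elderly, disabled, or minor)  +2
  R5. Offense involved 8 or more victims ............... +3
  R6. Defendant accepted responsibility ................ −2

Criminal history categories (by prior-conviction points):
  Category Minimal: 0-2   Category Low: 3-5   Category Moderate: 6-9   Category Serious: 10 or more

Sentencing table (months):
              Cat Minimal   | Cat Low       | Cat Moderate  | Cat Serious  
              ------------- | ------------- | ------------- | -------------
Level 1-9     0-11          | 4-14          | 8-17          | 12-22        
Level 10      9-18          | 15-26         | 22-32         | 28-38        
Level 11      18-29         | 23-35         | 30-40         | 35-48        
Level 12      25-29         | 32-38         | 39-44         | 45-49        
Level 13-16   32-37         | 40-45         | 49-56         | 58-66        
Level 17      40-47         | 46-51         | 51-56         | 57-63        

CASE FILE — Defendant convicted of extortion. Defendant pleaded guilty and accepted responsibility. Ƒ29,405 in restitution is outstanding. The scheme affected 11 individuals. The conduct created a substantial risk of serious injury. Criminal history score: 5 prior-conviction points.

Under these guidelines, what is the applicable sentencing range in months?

Base offense level for extortion: 13.
R1 does not apply.
R2 applies (level before this adjustment is 13 ≥ 10, so +3): 13 + 3 = 16.
R3 applies (level before this adjustment is 16 ≥ 15, so +3): 16 + 3 = 19.
R5 applies: 19 + 3 = 22.
R6 applies: 22 − 2 = 20.
Level 20 exceeds the maximum of 17; capped at 17.
Final offense level: 17.
Criminal history: 5 prior points → Category Low (3-5).
Level 17 falls in the 17 band.
Grid: Level 17 × Category Low = 46-51 months.

46-51 months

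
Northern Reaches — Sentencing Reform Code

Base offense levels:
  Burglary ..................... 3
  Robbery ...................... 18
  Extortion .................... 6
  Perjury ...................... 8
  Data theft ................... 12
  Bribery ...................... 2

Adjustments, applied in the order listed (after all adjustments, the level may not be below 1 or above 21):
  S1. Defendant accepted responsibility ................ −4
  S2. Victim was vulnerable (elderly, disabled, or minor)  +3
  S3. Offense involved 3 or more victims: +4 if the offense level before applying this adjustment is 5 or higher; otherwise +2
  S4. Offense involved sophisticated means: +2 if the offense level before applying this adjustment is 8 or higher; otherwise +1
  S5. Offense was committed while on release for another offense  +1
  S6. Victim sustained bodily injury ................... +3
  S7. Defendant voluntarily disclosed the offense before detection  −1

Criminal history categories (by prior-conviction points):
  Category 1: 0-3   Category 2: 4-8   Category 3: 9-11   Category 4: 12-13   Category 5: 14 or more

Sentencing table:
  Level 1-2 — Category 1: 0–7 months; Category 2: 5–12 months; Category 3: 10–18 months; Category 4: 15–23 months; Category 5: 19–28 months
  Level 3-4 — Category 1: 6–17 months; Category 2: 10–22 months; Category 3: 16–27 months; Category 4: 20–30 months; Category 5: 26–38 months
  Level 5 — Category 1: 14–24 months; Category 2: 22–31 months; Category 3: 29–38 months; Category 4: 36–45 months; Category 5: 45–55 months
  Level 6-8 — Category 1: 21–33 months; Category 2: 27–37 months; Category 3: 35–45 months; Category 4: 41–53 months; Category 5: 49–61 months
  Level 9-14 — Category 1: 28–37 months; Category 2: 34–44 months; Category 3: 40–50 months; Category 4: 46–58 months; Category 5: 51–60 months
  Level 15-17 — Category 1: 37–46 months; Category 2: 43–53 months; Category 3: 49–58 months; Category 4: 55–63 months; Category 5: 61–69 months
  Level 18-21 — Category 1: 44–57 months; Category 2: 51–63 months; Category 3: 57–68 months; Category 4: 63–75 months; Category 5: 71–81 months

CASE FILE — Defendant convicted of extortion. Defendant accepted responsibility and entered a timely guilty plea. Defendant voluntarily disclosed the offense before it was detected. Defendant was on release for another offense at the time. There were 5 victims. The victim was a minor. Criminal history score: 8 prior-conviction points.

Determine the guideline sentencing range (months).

Base offense level for extortion: 6.
S1 applies: 6 − 4 = 2.
S2 applies: 2 + 3 = 5.
S3 applies (level before this adjustment is 5 ≥ 5, so +4): 5 + 4 = 9.
S4 does not apply.
S5 applies: 9 + 1 = 10.
S6 does not apply.
S7 applies: 10 − 1 = 9.
Final offense level: 9.
Criminal history: 8 prior points → Category 2 (4-8).
Level 9 falls in the 9-14 band.
Grid: Level 9-14 × Category 2 = 34-44 months.

34-44 months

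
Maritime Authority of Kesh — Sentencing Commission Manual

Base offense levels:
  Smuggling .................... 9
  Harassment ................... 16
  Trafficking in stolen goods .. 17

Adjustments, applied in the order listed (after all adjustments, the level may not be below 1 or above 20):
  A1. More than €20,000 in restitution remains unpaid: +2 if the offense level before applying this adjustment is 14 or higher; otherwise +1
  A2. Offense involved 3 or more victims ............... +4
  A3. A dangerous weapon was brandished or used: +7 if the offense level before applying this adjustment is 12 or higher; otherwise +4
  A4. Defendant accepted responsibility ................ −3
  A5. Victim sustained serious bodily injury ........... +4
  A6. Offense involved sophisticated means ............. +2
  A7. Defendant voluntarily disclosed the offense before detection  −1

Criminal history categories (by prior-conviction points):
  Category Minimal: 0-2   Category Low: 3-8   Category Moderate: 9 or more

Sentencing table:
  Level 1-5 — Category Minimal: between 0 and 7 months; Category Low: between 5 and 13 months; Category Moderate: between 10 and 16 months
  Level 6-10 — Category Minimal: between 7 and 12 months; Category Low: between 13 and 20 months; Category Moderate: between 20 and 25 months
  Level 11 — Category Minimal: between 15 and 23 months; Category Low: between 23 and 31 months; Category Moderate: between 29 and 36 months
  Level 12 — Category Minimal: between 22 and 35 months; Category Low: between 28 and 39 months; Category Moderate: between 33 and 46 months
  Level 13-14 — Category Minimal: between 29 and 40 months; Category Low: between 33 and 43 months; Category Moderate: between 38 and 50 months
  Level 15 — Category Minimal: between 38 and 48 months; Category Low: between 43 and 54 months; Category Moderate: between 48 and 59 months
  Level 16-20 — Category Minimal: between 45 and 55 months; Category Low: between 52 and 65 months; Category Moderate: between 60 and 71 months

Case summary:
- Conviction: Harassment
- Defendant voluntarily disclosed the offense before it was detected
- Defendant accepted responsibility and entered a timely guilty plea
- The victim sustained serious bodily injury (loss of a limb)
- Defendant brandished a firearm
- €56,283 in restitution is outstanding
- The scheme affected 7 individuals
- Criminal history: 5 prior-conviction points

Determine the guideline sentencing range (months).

52-65 months

Base offense level for harassment: 16.
A1 applies (level before this adjustment is 16 ≥ 14, so +2): 16 + 2 = 18.
A2 applies: 18 + 4 = 22.
A3 applies (level before this adjustment is 22 ≥ 12, so +7): 22 + 7 = 29.
A4 applies: 29 − 3 = 26.
A5 applies: 26 + 4 = 30.
A7 applies: 30 − 1 = 29.
Level 29 exceeds the maximum of 20; capped at 20.
Final offense level: 20.
Criminal history: 5 prior points → Category Low (3-8).
Level 20 falls in the 16-20 band.
Grid: Level 16-20 × Category Low = 52-65 months.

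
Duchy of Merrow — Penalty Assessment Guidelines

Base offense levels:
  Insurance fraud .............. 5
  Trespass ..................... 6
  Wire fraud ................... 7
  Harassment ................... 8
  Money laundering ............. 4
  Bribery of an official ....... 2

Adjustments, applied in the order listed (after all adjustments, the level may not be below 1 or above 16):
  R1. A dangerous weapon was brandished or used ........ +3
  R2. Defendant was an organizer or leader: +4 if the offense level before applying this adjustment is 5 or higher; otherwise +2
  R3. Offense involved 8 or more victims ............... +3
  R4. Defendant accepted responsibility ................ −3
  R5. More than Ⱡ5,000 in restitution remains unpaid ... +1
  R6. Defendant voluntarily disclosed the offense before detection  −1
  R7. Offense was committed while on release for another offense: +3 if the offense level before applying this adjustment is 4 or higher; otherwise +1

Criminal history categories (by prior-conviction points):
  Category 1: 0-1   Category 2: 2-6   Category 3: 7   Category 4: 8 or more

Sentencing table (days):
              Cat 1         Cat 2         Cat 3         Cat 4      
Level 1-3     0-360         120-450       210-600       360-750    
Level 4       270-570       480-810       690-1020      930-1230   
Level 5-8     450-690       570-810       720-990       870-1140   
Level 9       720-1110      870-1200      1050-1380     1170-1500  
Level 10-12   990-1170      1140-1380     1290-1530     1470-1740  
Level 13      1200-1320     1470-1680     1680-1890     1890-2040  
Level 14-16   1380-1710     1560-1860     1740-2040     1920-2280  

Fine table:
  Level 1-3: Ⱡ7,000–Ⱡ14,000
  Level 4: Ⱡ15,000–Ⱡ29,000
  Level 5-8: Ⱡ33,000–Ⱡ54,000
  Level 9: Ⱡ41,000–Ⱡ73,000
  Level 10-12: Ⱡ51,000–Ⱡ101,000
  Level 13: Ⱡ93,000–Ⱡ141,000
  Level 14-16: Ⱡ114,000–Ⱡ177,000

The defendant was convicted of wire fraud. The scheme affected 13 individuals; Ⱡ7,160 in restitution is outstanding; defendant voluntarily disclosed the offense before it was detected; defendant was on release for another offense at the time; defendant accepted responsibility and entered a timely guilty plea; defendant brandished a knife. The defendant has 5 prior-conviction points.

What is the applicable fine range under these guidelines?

Base offense level for wire fraud: 7.
R1 applies: 7 + 3 = 10.
R3 applies: 10 + 3 = 13.
R4 applies: 13 − 3 = 10.
R5 applies: 10 + 1 = 11.
R6 applies: 11 − 1 = 10.
R7 applies (level before this adjustment is 10 ≥ 4, so +3): 10 + 3 = 13.
Final offense level: 13.
Level 13 falls in the 13 band.
Fine table: Level 13 → Ⱡ93,000–Ⱡ141,000.

Ⱡ93,000–Ⱡ141,000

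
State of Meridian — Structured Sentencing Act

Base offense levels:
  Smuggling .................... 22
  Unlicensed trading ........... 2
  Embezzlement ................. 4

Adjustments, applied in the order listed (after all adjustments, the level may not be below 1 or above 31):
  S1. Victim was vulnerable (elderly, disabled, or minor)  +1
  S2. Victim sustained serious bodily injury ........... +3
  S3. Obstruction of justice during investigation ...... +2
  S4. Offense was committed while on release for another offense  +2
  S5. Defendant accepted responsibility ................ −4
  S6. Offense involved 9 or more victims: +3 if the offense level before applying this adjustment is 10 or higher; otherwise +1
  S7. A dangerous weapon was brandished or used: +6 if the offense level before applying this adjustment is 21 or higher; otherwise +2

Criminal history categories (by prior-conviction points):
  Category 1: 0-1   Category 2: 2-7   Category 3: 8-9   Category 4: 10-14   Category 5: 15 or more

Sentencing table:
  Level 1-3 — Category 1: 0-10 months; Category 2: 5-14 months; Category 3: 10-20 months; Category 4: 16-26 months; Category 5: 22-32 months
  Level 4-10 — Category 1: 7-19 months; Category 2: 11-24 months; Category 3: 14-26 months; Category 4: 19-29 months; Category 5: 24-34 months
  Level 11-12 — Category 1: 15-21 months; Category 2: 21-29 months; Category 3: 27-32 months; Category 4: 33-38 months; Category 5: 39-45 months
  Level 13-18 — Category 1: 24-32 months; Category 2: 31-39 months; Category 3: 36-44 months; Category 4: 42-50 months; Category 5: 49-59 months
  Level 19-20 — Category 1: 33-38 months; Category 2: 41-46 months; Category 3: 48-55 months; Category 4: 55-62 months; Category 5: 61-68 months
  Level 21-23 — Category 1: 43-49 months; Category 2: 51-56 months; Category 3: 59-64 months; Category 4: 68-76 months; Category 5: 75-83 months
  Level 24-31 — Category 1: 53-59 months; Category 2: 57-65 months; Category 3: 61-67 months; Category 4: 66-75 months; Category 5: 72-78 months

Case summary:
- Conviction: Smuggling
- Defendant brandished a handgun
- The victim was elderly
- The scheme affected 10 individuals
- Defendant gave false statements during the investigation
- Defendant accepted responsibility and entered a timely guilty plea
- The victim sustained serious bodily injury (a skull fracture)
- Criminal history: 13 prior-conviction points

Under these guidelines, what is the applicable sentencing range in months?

Base offense level for smuggling: 22.
S1 applies: 22 + 1 = 23.
S2 applies: 23 + 3 = 26.
S3 applies: 26 + 2 = 28.
S5 applies: 28 − 4 = 24.
S6 applies (level before this adjustment is 24 ≥ 10, so +3): 24 + 3 = 27.
S7 applies (level before this adjustment is 27 ≥ 21, so +6): 27 + 6 = 33.
Level 33 exceeds the maximum of 31; capped at 31.
Final offense level: 31.
Criminal history: 13 prior points → Category 4 (10-14).
Level 31 falls in the 24-31 band.
Grid: Level 24-31 × Category 4 = 66-75 months.

66-75 months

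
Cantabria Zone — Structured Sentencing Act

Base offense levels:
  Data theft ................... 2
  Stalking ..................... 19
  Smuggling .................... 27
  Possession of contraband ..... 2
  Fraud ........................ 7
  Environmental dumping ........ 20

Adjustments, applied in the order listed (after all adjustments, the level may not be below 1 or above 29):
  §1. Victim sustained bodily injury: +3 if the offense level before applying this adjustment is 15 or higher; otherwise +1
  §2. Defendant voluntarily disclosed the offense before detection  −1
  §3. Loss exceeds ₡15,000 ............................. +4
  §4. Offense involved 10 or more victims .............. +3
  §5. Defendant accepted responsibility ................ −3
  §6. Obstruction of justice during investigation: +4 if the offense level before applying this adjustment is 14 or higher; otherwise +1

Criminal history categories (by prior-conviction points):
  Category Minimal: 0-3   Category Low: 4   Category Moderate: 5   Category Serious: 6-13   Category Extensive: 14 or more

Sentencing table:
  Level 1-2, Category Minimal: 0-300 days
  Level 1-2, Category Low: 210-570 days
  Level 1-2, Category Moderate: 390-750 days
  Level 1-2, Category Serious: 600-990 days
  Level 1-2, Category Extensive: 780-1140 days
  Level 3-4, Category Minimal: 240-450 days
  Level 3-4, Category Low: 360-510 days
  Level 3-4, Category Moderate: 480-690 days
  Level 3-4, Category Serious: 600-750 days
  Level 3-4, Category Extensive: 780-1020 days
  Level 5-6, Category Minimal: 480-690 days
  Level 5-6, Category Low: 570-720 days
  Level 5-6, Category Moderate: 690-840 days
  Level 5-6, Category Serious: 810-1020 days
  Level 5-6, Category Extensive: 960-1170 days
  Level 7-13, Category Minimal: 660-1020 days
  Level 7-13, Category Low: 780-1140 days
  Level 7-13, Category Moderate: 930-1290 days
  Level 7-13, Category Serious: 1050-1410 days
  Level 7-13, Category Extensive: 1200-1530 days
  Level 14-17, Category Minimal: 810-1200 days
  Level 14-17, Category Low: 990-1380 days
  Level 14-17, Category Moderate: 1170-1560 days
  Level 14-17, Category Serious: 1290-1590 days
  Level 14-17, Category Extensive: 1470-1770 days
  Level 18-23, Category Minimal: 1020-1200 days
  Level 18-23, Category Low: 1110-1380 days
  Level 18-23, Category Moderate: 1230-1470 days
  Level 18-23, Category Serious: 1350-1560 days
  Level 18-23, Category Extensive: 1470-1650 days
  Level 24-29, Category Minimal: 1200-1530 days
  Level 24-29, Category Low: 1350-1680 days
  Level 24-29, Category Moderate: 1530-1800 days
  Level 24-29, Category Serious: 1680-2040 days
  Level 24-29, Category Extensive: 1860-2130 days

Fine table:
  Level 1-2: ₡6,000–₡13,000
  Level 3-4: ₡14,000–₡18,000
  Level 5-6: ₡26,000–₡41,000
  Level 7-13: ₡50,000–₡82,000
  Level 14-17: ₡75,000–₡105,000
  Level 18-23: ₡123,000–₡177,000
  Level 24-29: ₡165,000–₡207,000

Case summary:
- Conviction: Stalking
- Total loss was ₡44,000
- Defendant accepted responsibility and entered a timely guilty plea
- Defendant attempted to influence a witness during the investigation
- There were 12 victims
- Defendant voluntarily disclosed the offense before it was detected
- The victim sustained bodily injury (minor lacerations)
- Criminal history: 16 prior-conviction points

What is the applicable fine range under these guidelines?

₡165,000–₡207,000

Base offense level for stalking: 19.
§1 applies (level before this adjustment is 19 ≥ 15, so +3): 19 + 3 = 22.
§2 applies: 22 − 1 = 21.
§3 applies: 21 + 4 = 25.
§4 applies: 25 + 3 = 28.
§5 applies: 28 − 3 = 25.
§6 applies (level before this adjustment is 25 ≥ 14, so +4): 25 + 4 = 29.
Final offense level: 29.
Level 29 falls in the 24-29 band.
Fine table: Level 24-29 → ₡165,000–₡207,000.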